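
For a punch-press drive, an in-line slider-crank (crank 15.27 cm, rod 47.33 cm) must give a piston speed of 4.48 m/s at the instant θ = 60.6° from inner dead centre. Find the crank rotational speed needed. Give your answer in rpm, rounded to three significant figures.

For an in-line slider-crank, |v_piston| = rω|sinθ|·[1 + r cosθ/√(L² − r² sin²θ)].
With r = 0.1527 m, L = 0.4733 m, θ = 60.6°: the bracketed kinematic factor |dx/dθ| = 0.15499 m.
ω = v/|dx/dθ| = 4.48/0.15499 = 28.905 rad/s.
N = 60ω/(2π) = 276.02 rpm.

276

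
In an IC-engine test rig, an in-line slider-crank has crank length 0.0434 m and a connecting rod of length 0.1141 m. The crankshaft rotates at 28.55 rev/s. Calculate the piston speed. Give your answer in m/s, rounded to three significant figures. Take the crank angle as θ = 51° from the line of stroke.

7.57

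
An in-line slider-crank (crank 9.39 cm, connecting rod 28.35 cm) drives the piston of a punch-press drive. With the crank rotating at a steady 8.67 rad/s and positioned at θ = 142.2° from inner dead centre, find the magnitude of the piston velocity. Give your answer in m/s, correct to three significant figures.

0.366

ω = 8.67 rad/s
For an in-line slider-crank, x = r cosθ + √(L² − r² sin²θ), so v = −rω sinθ·[1 + r cosθ/√(L² − r² sin²θ)].
With r = 0.0939 m, L = 0.2835 m, θ = 142.2°: √(L² − r² sin²θ) = 0.2776 m.
v = −0.0939·8.67·0.61291·[1 + 0.0939·-0.79016/0.2776] = -0.36561 m/s.
|v| = 0.36561 m/s.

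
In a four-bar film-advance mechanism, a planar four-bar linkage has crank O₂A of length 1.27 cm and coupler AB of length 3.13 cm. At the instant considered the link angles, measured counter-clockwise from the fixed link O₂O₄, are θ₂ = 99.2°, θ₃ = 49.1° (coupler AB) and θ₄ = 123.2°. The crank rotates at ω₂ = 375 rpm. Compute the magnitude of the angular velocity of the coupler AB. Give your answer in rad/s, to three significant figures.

ω₂ = 39.27 rad/s (from 375 rpm).
Differentiating the loop-closure r₂e^{iθ₂}+r₃e^{iθ₃}=r₁+r₄e^{iθ₄} gives r₂ω₂e^{iθ₂}+r₃ω₃e^{iθ₃}=r₄ω₄e^{iθ₄}.
Eliminating the other unknown: ω₃ = r₂ω₂ sin(θ₄−θ₂) / [r₃ sin(θ₃−θ₄)].
Numerator sine = +0.40674; denominator sine = -0.96174.
Result = 0.0127·39.27·(+0.40674) / (0.0313·(-0.96174)) = -6.7387 rad/s; magnitude 6.7387 rad/s.

6.74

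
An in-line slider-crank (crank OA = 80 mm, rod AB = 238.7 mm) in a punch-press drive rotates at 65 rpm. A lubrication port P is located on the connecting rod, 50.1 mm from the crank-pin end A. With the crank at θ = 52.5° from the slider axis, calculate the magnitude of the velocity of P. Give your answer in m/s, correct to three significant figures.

ω = 6.807 rad/s.  Crank-pin speed |V_A| = rω = 0.54454 m/s, perpendicular to OA.
Rod angle: sinφ = −(r/L) sinθ ⇒ φ = -15.420°; ω_rod = −rω cosθ/√(L²−r²sin²θ) = -1.4406 rad/s.
V_P = V_A + ω_rod × AP, with AP = 0.0501 m along the rod.
Components: V_Px = −rω sinθ − a·ω_rod·sinφ = -0.45121 m/s;  V_Py = rω cosθ + a·ω_rod·cosφ = +0.26192 m/s.
|V_P| = √(V_Px² + V_Py²) = 0.52172 m/s.

0.522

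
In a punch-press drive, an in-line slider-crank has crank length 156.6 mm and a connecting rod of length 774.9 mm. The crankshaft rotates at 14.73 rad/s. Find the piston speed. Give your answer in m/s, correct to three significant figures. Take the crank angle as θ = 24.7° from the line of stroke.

1.14

ω = 14.73 rad/s
For an in-line slider-crank, x = r cosθ + √(L² − r² sin²θ), so v = −rω sinθ·[1 + r cosθ/√(L² − r² sin²θ)].
With r = 0.1566 m, L = 0.7749 m, θ = 24.7°: √(L² − r² sin²θ) = 0.77213 m.
v = −0.1566·14.73·0.41787·[1 + 0.1566·0.90851/0.77213] = -1.1415 m/s.
|v| = 1.1415 m/s.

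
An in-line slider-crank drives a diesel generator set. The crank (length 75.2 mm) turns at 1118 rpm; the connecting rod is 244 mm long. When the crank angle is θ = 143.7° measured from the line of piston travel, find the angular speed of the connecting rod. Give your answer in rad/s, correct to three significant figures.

29.6

ω = 117.1 rad/s (converted from 1118 rpm).
The rod makes angle φ with the slider axis where L sinφ = r sinθ; differentiating, L cosφ·φ̇ = r ω cosθ.
L cosφ = √(L² − r² sin²θ) = 0.2399 m.
|ω_rod| = r ω |cosθ| / √(L² − r² sin²θ) = 0.0752·117.1·0.80593/0.2399 = 29.577 rad/s.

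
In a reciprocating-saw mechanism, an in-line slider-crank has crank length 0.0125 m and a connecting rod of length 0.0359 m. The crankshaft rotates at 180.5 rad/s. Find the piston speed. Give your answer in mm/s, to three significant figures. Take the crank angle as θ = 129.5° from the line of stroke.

ω = 180.5 rad/s
For an in-line slider-crank, x = r cosθ + √(L² − r² sin²θ), so v = −rω sinθ·[1 + r cosθ/√(L² − r² sin²θ)].
With r = 0.0125 m, L = 0.0359 m, θ = 129.5°: √(L² − r² sin²θ) = 0.03458 m.
v = −0.0125·180.5·0.77162·[1 + 0.0125·-0.63608/0.03458] = -1.3407 m/s.
|v| = 1.3407 m/s = 1340.7 mm/s.

1340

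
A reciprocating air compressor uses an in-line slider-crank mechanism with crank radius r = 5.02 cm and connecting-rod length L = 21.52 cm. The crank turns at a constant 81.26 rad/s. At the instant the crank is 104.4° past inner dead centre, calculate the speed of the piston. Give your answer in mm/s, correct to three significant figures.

3720

ω = 81.26 rad/s
For an in-line slider-crank, x = r cosθ + √(L² − r² sin²θ), so v = −rω sinθ·[1 + r cosθ/√(L² − r² sin²θ)].
With r = 0.0502 m, L = 0.2152 m, θ = 104.4°: √(L² − r² sin²θ) = 0.20964 m.
v = −0.0502·81.26·0.96858·[1 + 0.0502·-0.24869/0.20964] = -3.7158 m/s.
|v| = 3.7158 m/s = 3715.8 mm/s.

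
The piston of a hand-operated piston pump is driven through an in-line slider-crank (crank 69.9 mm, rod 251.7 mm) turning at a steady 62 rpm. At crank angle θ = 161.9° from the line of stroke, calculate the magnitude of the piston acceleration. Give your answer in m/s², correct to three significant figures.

2.13

ω = 2π·62/60 = 6.493 rad/s
x(θ) = r cosθ + √(L² − r² sin²θ); with ω constant, a = ω²·d²x/dθ².
d²x/dθ² = −r cosθ − r²(cos2θ)/√u − r⁴ sin²2θ/(4u^{3/2}),  u = L² − r² sin²θ = 0.0628813 m².
Substituting r = 0.0699 m, L = 0.2517 m, θ = 161.9°: d²x/dθ² = +0.050586 m.
a = ω²·d²x/dθ² = (6.493)²·(+0.050586) = +2.1324 m/s²;  |a| = 2.1324 m/s².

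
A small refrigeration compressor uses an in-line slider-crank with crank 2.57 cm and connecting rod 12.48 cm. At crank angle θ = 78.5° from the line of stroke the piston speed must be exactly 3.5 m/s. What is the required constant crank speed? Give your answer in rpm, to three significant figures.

1270

For an in-line slider-crank, |v_piston| = rω|sinθ|·[1 + r cosθ/√(L² − r² sin²θ)].
With r = 0.0257 m, L = 0.1248 m, θ = 78.5°: the bracketed kinematic factor |dx/dθ| = 0.02624 m.
ω = v/|dx/dθ| = 3.5/0.02624 = 133.39 rad/s.
N = 60ω/(2π) = 1273.7 rpm.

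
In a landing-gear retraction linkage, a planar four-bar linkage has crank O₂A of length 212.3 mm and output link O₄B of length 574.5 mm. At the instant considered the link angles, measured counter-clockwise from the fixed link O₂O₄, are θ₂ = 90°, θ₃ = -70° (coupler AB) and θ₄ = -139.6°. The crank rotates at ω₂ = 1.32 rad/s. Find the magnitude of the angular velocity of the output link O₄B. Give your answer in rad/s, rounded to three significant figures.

ω₂ = 1.32 rad/s
Differentiating the loop-closure r₂e^{iθ₂}+r₃e^{iθ₃}=r₁+r₄e^{iθ₄} gives r₂ω₂e^{iθ₂}+r₃ω₃e^{iθ₃}=r₄ω₄e^{iθ₄}.
Eliminating the other unknown: ω₄ = r₂ω₂ sin(θ₂−θ₃) / [r₄ sin(θ₄−θ₃)].
Numerator sine = +0.34202; denominator sine = -0.93728.
Result = 0.2123·1.32·(+0.34202) / (0.5745·(-0.93728)) = -0.178 rad/s; magnitude 0.178 rad/s.

0.178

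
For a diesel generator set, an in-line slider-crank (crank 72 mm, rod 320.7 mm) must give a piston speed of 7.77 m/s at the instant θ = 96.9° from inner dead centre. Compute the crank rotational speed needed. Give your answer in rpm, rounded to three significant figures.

For an in-line slider-crank, |v_piston| = rω|sinθ|·[1 + r cosθ/√(L² − r² sin²θ)].
With r = 0.072 m, L = 0.3207 m, θ = 96.9°: the bracketed kinematic factor |dx/dθ| = 0.069501 m.
ω = v/|dx/dθ| = 7.77/0.069501 = 111.8 rad/s.
N = 60ω/(2π) = 1067.6 rpm.

1070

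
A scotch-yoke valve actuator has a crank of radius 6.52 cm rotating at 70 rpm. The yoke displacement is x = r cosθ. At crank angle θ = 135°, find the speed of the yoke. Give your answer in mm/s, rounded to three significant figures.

338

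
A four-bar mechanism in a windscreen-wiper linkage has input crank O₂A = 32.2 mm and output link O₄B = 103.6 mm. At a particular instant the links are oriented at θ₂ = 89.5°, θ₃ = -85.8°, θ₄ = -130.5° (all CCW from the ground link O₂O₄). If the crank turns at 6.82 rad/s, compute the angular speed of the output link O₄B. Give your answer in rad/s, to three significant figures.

0.247

ω₂ = 6.82 rad/s
Differentiating the loop-closure r₂e^{iθ₂}+r₃e^{iθ₃}=r₁+r₄e^{iθ₄} gives r₂ω₂e^{iθ₂}+r₃ω₃e^{iθ₃}=r₄ω₄e^{iθ₄}.
Eliminating the other unknown: ω₄ = r₂ω₂ sin(θ₂−θ₃) / [r₄ sin(θ₄−θ₃)].
Numerator sine = +0.08194; denominator sine = -0.70339.
Result = 0.0322·6.82·(+0.08194) / (0.1036·(-0.70339)) = -0.24693 rad/s; magnitude 0.24693 rad/s.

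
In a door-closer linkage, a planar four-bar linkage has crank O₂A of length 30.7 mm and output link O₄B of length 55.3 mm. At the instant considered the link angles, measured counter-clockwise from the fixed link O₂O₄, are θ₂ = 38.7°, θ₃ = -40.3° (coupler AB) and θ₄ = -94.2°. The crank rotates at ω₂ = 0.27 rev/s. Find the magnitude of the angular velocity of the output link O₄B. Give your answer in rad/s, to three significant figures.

1.14

ω₂ = 1.696 rad/s (from 0.27 rev/s).
Differentiating the loop-closure r₂e^{iθ₂}+r₃e^{iθ₃}=r₁+r₄e^{iθ₄} gives r₂ω₂e^{iθ₂}+r₃ω₃e^{iθ₃}=r₄ω₄e^{iθ₄}.
Eliminating the other unknown: ω₄ = r₂ω₂ sin(θ₂−θ₃) / [r₄ sin(θ₄−θ₃)].
Numerator sine = +0.98163; denominator sine = -0.80799.
Result = 0.0307·1.696·(+0.98163) / (0.0553·(-0.80799)) = -1.1442 rad/s; magnitude 1.1442 rad/s.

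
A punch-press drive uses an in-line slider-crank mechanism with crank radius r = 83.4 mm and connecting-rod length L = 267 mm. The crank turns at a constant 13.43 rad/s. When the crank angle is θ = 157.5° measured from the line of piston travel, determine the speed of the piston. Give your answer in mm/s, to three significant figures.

ω = 13.43 rad/s
For an in-line slider-crank, x = r cosθ + √(L² − r² sin²θ), so v = −rω sinθ·[1 + r cosθ/√(L² − r² sin²θ)].
With r = 0.0834 m, L = 0.267 m, θ = 157.5°: √(L² − r² sin²θ) = 0.26509 m.
v = −0.0834·13.43·0.38268·[1 + 0.0834·-0.92388/0.26509] = -0.30404 m/s.
|v| = 0.30404 m/s = 304.04 mm/s.

304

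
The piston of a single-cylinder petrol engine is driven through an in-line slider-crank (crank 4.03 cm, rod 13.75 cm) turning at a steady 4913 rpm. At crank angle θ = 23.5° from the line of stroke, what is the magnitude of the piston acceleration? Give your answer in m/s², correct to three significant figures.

12000

ω = 2π·4913/60 = 514.5 rad/s
x(θ) = r cosθ + √(L² − r² sin²θ); with ω constant, a = ω²·d²x/dθ².
d²x/dθ² = −r cosθ − r²(cos2θ)/√u − r⁴ sin²2θ/(4u^{3/2}),  u = L² − r² sin²θ = 0.018648 m².
Substituting r = 0.0403 m, L = 0.1375 m, θ = 23.5°: d²x/dθ² = -0.045207 m.
a = ω²·d²x/dθ² = (514.5)²·(-0.045207) = -11966 m/s²;  |a| = 11966 m/s².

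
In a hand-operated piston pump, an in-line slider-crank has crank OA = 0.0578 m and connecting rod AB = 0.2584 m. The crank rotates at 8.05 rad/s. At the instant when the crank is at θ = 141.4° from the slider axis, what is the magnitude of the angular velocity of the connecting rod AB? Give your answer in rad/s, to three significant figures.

1.42

ω = 8.05 rad/s
The rod makes angle φ with the slider axis where L sinφ = r sinθ; differentiating, L cosφ·φ̇ = r ω cosθ.
L cosφ = √(L² − r² sin²θ) = 0.25587 m.
|ω_rod| = r ω |cosθ| / √(L² − r² sin²θ) = 0.0578·8.05·0.78152/0.25587 = 1.4212 rad/s.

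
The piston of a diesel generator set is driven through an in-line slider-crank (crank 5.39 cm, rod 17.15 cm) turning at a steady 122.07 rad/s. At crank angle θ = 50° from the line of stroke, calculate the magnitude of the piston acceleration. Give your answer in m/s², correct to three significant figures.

ω = 122.1 rad/s
x(θ) = r cosθ + √(L² − r² sin²θ); with ω constant, a = ω²·d²x/dθ².
d²x/dθ² = −r cosθ − r²(cos2θ)/√u − r⁴ sin²2θ/(4u^{3/2}),  u = L² − r² sin²θ = 0.0277074 m².
Substituting r = 0.0539 m, L = 0.1715 m, θ = 50°: d²x/dθ² = -0.032059 m.
a = ω²·d²x/dθ² = (122.1)²·(-0.032059) = -477.72 m/s²;  |a| = 477.72 m/s².

478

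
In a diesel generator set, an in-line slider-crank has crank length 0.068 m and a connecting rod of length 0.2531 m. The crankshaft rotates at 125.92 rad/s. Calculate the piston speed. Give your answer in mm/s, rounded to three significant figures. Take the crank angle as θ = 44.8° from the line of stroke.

7200

ω = 125.9 rad/s
For an in-line slider-crank, x = r cosθ + √(L² − r² sin²θ), so v = −rω sinθ·[1 + r cosθ/√(L² − r² sin²θ)].
With r = 0.068 m, L = 0.2531 m, θ = 44.8°: √(L² − r² sin²θ) = 0.24852 m.
v = −0.068·125.9·0.70463·[1 + 0.068·0.70957/0.24852] = -7.2049 m/s.
|v| = 7.2049 m/s = 7204.9 mm/s.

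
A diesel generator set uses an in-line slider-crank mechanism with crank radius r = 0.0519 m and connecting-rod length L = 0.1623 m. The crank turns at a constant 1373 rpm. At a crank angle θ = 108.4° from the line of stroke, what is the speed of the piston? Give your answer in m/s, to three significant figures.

6.33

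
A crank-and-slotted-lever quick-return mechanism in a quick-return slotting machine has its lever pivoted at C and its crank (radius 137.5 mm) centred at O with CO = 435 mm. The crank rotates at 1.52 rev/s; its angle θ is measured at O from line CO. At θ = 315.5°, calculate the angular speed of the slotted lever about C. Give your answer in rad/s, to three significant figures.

ω = 9.55 rad/s (from 1.52 rev/s).
Crank pin A relative to C: A = (d + r cosθ, r sinθ); lever angle φ = atan2(r sinθ, d + r cosθ).
Differentiating tanφ: φ̇ = rω(d cosθ + r)/(d² + r² + 2dr cosθ).
d² + r² + 2dr cosθ = |CA|² = 0.293454 m²;  d cosθ + r = +0.44776 m.
|ω_lever| = |0.1375·9.55·+0.44776| / 0.293454 = 2.0037 rad/s.

2.00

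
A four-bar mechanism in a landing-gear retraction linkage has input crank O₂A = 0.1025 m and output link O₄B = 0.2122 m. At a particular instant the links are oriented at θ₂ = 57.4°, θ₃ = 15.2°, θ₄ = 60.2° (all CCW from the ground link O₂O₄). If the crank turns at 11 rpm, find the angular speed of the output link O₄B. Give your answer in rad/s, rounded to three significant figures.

ω₂ = 1.152 rad/s (from 11 rpm).
Differentiating the loop-closure r₂e^{iθ₂}+r₃e^{iθ₃}=r₁+r₄e^{iθ₄} gives r₂ω₂e^{iθ₂}+r₃ω₃e^{iθ₃}=r₄ω₄e^{iθ₄}.
Eliminating the other unknown: ω₄ = r₂ω₂ sin(θ₂−θ₃) / [r₄ sin(θ₄−θ₃)].
Numerator sine = +0.67172; denominator sine = +0.70711.
Result = 0.1025·1.152·(+0.67172) / (0.2122·(+0.70711)) = +0.52857 rad/s; magnitude 0.52857 rad/s.

0.529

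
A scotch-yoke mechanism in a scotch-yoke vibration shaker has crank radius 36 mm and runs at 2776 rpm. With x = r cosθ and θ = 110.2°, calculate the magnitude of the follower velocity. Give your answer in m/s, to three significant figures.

ω = 290.7 rad/s (from 2776 rpm).
x = r cosθ ⇒ ẋ = −rω sinθ.
|v| = rω|sinθ| = 0.036·290.7·|sin 110.2°| = 9.8216 m/s.

9.82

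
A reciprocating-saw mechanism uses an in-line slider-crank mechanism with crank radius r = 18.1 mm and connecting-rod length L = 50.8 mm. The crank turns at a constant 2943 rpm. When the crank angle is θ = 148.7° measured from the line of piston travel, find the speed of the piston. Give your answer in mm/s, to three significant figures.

ω = 2π·2943/60 = 308.2 rad/s
For an in-line slider-crank, x = r cosθ + √(L² − r² sin²θ), so v = −rω sinθ·[1 + r cosθ/√(L² − r² sin²θ)].
With r = 0.0181 m, L = 0.0508 m, θ = 148.7°: √(L² − r² sin²θ) = 0.049922 m.
v = −0.0181·308.2·0.51952·[1 + 0.0181·-0.85446/0.049922] = -2.0002 m/s.
|v| = 2.0002 m/s = 2000.2 mm/s.

2000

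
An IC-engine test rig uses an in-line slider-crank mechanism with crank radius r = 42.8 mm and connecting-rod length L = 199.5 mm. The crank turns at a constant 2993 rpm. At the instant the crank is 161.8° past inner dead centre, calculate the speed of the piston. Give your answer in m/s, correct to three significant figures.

ω = 2π·2993/60 = 313.4 rad/s
For an in-line slider-crank, x = r cosθ + √(L² − r² sin²θ), so v = −rω sinθ·[1 + r cosθ/√(L² − r² sin²θ)].
With r = 0.0428 m, L = 0.1995 m, θ = 161.8°: √(L² − r² sin²θ) = 0.19905 m.
v = −0.0428·313.4·0.31233·[1 + 0.0428·-0.94997/0.19905] = -3.334 m/s.
|v| = 3.334 m/s.

3.33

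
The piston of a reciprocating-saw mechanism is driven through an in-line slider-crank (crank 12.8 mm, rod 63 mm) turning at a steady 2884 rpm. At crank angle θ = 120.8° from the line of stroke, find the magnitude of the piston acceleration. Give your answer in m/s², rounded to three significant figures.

710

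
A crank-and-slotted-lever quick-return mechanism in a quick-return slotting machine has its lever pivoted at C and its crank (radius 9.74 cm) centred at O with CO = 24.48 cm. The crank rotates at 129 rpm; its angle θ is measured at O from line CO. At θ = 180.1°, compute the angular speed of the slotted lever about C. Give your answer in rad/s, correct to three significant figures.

8.93

ω = 13.51 rad/s (from 129 rpm).
Crank pin A relative to C: A = (d + r cosθ, r sinθ); lever angle φ = atan2(r sinθ, d + r cosθ).
Differentiating tanφ: φ̇ = rω(d cosθ + r)/(d² + r² + 2dr cosθ).
d² + r² + 2dr cosθ = |CA|² = 0.0217268 m²;  d cosθ + r = -0.1474 m.
|ω_lever| = |0.0974·13.51·-0.1474| / 0.0217268 = 8.9264 rad/s.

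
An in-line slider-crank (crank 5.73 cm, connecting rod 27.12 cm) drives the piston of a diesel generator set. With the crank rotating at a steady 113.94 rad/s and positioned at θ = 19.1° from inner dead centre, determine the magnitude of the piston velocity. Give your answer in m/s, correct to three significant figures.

2.56

ω = 113.9 rad/s
For an in-line slider-crank, x = r cosθ + √(L² − r² sin²θ), so v = −rω sinθ·[1 + r cosθ/√(L² − r² sin²θ)].
With r = 0.0573 m, L = 0.2712 m, θ = 19.1°: √(L² − r² sin²θ) = 0.27055 m.
v = −0.0573·113.9·0.32722·[1 + 0.0573·0.94495/0.27055] = -2.5639 m/s.
|v| = 2.5639 m/s.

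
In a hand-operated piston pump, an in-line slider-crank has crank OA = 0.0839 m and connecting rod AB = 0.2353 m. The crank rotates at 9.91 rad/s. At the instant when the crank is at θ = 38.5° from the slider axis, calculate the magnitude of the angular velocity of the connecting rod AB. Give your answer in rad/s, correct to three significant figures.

ω = 9.91 rad/s
The rod makes angle φ with the slider axis where L sinφ = r sinθ; differentiating, L cosφ·φ̇ = r ω cosθ.
L cosφ = √(L² − r² sin²θ) = 0.22943 m.
|ω_rod| = r ω |cosθ| / √(L² − r² sin²θ) = 0.0839·9.91·0.78261/0.22943 = 2.8362 rad/s.

2.84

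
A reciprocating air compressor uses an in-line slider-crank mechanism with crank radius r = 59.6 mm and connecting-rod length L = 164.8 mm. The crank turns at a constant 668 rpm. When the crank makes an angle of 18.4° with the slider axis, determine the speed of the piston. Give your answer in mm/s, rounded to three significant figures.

ω = 2π·668/60 = 69.95 rad/s
For an in-line slider-crank, x = r cosθ + √(L² − r² sin²θ), so v = −rω sinθ·[1 + r cosθ/√(L² − r² sin²θ)].
With r = 0.0596 m, L = 0.1648 m, θ = 18.4°: √(L² − r² sin²θ) = 0.16372 m.
v = −0.0596·69.95·0.31565·[1 + 0.0596·0.94888/0.16372] = -1.7706 m/s.
|v| = 1.7706 m/s = 1770.6 mm/s.

1770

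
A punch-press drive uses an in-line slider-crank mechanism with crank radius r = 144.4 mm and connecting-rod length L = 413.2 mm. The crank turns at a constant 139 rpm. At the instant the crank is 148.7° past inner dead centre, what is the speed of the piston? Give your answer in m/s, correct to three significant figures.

ω = 2π·139/60 = 14.56 rad/s
For an in-line slider-crank, x = r cosθ + √(L² − r² sin²θ), so v = −rω sinθ·[1 + r cosθ/√(L² − r² sin²θ)].
With r = 0.1444 m, L = 0.4132 m, θ = 148.7°: √(L² − r² sin²θ) = 0.40633 m.
v = −0.1444·14.56·0.51952·[1 + 0.1444·-0.85446/0.40633] = -0.76039 m/s.
|v| = 0.76039 m/s.

0.760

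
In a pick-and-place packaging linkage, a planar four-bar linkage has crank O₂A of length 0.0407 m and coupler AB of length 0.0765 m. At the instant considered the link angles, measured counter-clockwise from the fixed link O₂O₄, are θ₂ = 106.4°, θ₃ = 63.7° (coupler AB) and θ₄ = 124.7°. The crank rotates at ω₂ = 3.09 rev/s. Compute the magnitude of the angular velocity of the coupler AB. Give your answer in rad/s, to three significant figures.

ω₂ = 19.42 rad/s (from 3.09 rev/s).
Differentiating the loop-closure r₂e^{iθ₂}+r₃e^{iθ₃}=r₁+r₄e^{iθ₄} gives r₂ω₂e^{iθ₂}+r₃ω₃e^{iθ₃}=r₄ω₄e^{iθ₄}.
Eliminating the other unknown: ω₃ = r₂ω₂ sin(θ₄−θ₂) / [r₃ sin(θ₃−θ₄)].
Numerator sine = +0.31399; denominator sine = -0.87462.
Result = 0.0407·19.42·(+0.31399) / (0.0765·(-0.87462)) = -3.7083 rad/s; magnitude 3.7083 rad/s.

3.71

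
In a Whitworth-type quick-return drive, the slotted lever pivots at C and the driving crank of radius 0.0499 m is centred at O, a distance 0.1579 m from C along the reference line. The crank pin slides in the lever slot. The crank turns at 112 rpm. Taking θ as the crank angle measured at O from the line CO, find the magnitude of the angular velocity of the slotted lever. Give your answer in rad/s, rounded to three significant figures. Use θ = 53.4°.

2.29

ω = 11.73 rad/s (from 112 rpm).
Crank pin A relative to C: A = (d + r cosθ, r sinθ); lever angle φ = atan2(r sinθ, d + r cosθ).
Differentiating tanφ: φ̇ = rω(d cosθ + r)/(d² + r² + 2dr cosθ).
d² + r² + 2dr cosθ = |CA|² = 0.036818 m²;  d cosθ + r = +0.14404 m.
|ω_lever| = |0.0499·11.73·+0.14404| / 0.036818 = 2.2897 rad/s.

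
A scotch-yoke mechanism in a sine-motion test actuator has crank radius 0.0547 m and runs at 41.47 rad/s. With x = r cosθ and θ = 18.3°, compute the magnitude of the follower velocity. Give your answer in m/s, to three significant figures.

0.712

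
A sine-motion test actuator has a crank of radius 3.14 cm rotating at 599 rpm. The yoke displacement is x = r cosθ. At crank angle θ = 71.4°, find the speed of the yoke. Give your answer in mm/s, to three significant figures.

1870

ω = 62.73 rad/s (from 599 rpm).
x = r cosθ ⇒ ẋ = −rω sinθ.
|v| = rω|sinθ| = 0.0314·62.73·|sin 71.4°| = 1.8668 m/s = 1866.8 mm/s.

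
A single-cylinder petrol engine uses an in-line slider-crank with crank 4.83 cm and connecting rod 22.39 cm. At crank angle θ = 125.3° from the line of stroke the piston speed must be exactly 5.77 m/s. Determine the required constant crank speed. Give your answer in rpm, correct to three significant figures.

For an in-line slider-crank, |v_piston| = rω|sinθ|·[1 + r cosθ/√(L² − r² sin²θ)].
With r = 0.0483 m, L = 0.2239 m, θ = 125.3°: the bracketed kinematic factor |dx/dθ| = 0.034428 m.
ω = v/|dx/dθ| = 5.77/0.034428 = 167.6 rad/s.
N = 60ω/(2π) = 1600.4 rpm.

1600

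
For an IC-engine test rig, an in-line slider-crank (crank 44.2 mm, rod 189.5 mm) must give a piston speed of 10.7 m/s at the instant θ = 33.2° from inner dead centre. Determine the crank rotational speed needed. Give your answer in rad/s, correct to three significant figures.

For an in-line slider-crank, |v_piston| = rω|sinθ|·[1 + r cosθ/√(L² − r² sin²θ)].
With r = 0.0442 m, L = 0.1895 m, θ = 33.2°: the bracketed kinematic factor |dx/dθ| = 0.028965 m.
ω = v/|dx/dθ| = 10.7/0.028965 = 369.41 rad/s.

369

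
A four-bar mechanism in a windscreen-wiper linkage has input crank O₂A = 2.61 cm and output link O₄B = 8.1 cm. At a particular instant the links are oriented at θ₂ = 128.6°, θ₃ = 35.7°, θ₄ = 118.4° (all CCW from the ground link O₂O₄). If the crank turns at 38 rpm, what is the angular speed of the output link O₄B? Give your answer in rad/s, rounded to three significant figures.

1.29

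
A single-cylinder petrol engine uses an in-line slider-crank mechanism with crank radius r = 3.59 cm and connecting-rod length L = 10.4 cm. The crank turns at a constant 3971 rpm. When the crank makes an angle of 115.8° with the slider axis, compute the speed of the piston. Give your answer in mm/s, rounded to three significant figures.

ω = 2π·3971/60 = 415.8 rad/s
For an in-line slider-crank, x = r cosθ + √(L² − r² sin²θ), so v = −rω sinθ·[1 + r cosθ/√(L² − r² sin²θ)].
With r = 0.0359 m, L = 0.104 m, θ = 115.8°: √(L² − r² sin²θ) = 0.09885 m.
v = −0.0359·415.8·0.90032·[1 + 0.0359·-0.43523/0.09885] = -11.316 m/s.
|v| = 11.316 m/s = 11316 mm/s.

11300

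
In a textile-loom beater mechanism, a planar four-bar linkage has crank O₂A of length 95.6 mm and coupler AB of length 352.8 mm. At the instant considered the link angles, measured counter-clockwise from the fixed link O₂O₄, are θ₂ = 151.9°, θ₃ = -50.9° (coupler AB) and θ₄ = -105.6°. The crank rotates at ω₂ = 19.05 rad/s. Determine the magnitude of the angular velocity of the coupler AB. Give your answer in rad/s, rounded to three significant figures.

ω₂ = 19.05 rad/s
Differentiating the loop-closure r₂e^{iθ₂}+r₃e^{iθ₃}=r₁+r₄e^{iθ₄} gives r₂ω₂e^{iθ₂}+r₃ω₃e^{iθ₃}=r₄ω₄e^{iθ₄}.
Eliminating the other unknown: ω₃ = r₂ω₂ sin(θ₄−θ₂) / [r₃ sin(θ₃−θ₄)].
Numerator sine = +0.97630; denominator sine = +0.81614.
Result = 0.0956·19.05·(+0.97630) / (0.3528·(+0.81614)) = +6.1751 rad/s; magnitude 6.1751 rad/s.

6.18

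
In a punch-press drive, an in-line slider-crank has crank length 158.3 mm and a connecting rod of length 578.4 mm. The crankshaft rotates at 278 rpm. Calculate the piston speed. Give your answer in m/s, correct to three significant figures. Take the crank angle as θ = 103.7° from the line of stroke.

ω = 2π·278/60 = 29.11 rad/s
For an in-line slider-crank, x = r cosθ + √(L² − r² sin²θ), so v = −rω sinθ·[1 + r cosθ/√(L² − r² sin²θ)].
With r = 0.1583 m, L = 0.5784 m, θ = 103.7°: √(L² − r² sin²θ) = 0.55758 m.
v = −0.1583·29.11·0.97155·[1 + 0.1583·-0.23684/0.55758] = -4.1763 m/s.
|v| = 4.1763 m/s.

4.18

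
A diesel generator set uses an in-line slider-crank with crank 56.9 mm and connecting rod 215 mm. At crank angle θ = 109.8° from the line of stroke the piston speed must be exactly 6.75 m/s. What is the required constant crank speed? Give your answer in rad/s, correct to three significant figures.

For an in-line slider-crank, |v_piston| = rω|sinθ|·[1 + r cosθ/√(L² − r² sin²θ)].
With r = 0.0569 m, L = 0.215 m, θ = 109.8°: the bracketed kinematic factor |dx/dθ| = 0.048581 m.
ω = v/|dx/dθ| = 6.75/0.048581 = 138.94 rad/s.

139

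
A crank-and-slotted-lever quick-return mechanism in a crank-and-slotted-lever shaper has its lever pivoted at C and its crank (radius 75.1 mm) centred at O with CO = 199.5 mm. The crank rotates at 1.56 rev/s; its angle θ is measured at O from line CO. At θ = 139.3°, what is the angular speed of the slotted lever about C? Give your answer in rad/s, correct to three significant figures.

2.47

ω = 9.802 rad/s (from 1.56 rev/s).
Crank pin A relative to C: A = (d + r cosθ, r sinθ); lever angle φ = atan2(r sinθ, d + r cosθ).
Differentiating tanφ: φ̇ = rω(d cosθ + r)/(d² + r² + 2dr cosθ).
d² + r² + 2dr cosθ = |CA|² = 0.0227228 m²;  d cosθ + r = -0.076148 m.
|ω_lever| = |0.0751·9.802·-0.076148| / 0.0227228 = 2.4668 rad/s.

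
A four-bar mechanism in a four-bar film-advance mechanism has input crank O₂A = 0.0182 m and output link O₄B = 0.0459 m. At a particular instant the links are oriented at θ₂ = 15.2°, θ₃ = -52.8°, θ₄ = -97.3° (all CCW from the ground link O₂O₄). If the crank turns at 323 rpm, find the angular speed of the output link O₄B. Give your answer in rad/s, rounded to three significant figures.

ω₂ = 33.82 rad/s (from 323 rpm).
Differentiating the loop-closure r₂e^{iθ₂}+r₃e^{iθ₃}=r₁+r₄e^{iθ₄} gives r₂ω₂e^{iθ₂}+r₃ω₃e^{iθ₃}=r₄ω₄e^{iθ₄}.
Eliminating the other unknown: ω₄ = r₂ω₂ sin(θ₂−θ₃) / [r₄ sin(θ₄−θ₃)].
Numerator sine = +0.92718; denominator sine = -0.70091.
Result = 0.0182·33.82·(+0.92718) / (0.0459·(-0.70091)) = -17.742 rad/s; magnitude 17.742 rad/s.

17.7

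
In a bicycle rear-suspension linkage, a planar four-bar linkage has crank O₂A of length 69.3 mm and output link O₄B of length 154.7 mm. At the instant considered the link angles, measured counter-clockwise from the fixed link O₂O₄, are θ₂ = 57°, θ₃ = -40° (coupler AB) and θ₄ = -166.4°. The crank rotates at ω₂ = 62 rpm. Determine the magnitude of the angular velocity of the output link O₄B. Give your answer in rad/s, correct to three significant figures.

3.59

ω₂ = 6.493 rad/s (from 62 rpm).
Differentiating the loop-closure r₂e^{iθ₂}+r₃e^{iθ₃}=r₁+r₄e^{iθ₄} gives r₂ω₂e^{iθ₂}+r₃ω₃e^{iθ₃}=r₄ω₄e^{iθ₄}.
Eliminating the other unknown: ω₄ = r₂ω₂ sin(θ₂−θ₃) / [r₄ sin(θ₄−θ₃)].
Numerator sine = +0.99255; denominator sine = -0.80489.
Result = 0.0693·6.493·(+0.99255) / (0.1547·(-0.80489)) = -3.5865 rad/s; magnitude 3.5865 rad/s.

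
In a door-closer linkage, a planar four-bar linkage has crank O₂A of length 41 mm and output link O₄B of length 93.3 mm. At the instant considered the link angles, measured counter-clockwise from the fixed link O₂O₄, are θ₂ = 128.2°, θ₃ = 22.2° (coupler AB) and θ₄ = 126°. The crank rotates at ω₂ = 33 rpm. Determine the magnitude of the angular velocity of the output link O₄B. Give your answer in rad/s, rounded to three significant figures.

1.50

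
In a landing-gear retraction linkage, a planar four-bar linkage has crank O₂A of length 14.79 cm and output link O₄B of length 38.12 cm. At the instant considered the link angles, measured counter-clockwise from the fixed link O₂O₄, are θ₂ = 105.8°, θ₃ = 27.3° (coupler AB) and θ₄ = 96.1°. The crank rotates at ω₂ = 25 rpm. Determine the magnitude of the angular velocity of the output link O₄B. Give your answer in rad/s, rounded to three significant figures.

ω₂ = 2.618 rad/s (from 25 rpm).
Differentiating the loop-closure r₂e^{iθ₂}+r₃e^{iθ₃}=r₁+r₄e^{iθ₄} gives r₂ω₂e^{iθ₂}+r₃ω₃e^{iθ₃}=r₄ω₄e^{iθ₄}.
Eliminating the other unknown: ω₄ = r₂ω₂ sin(θ₂−θ₃) / [r₄ sin(θ₄−θ₃)].
Numerator sine = +0.97992; denominator sine = +0.93232.
Result = 0.1479·2.618·(+0.97992) / (0.3812·(+0.93232)) = +1.0676 rad/s; magnitude 1.0676 rad/s.

1.07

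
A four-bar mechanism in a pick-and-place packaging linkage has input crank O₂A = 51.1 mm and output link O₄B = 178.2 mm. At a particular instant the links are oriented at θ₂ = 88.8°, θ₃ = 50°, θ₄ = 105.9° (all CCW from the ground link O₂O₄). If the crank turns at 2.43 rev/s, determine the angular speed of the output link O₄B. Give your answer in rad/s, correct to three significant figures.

ω₂ = 15.27 rad/s (from 2.43 rev/s).
Differentiating the loop-closure r₂e^{iθ₂}+r₃e^{iθ₃}=r₁+r₄e^{iθ₄} gives r₂ω₂e^{iθ₂}+r₃ω₃e^{iθ₃}=r₄ω₄e^{iθ₄}.
Eliminating the other unknown: ω₄ = r₂ω₂ sin(θ₂−θ₃) / [r₄ sin(θ₄−θ₃)].
Numerator sine = +0.62660; denominator sine = +0.82806.
Result = 0.0511·15.27·(+0.62660) / (0.1782·(+0.82806)) = +3.3131 rad/s; magnitude 3.3131 rad/s.

3.31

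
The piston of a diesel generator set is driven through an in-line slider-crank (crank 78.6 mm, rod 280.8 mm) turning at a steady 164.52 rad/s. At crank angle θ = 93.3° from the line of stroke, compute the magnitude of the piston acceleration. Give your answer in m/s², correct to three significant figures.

738

ω = 164.5 rad/s
x(θ) = r cosθ + √(L² − r² sin²θ); with ω constant, a = ω²·d²x/dθ².
d²x/dθ² = −r cosθ − r²(cos2θ)/√u − r⁴ sin²2θ/(4u^{3/2}),  u = L² − r² sin²θ = 0.0726912 m².
Substituting r = 0.0786 m, L = 0.2808 m, θ = 93.3°: d²x/dθ² = +0.02728 m.
a = ω²·d²x/dθ² = (164.5)²·(+0.02728) = +738.39 m/s²;  |a| = 738.39 m/s².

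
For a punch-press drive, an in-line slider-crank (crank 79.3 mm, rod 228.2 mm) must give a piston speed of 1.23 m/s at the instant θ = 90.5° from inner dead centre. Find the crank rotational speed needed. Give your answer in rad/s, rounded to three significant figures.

15.6

For an in-line slider-crank, |v_piston| = rω|sinθ|·[1 + r cosθ/√(L² − r² sin²θ)].
With r = 0.0793 m, L = 0.2282 m, θ = 90.5°: the bracketed kinematic factor |dx/dθ| = 0.079041 m.
ω = v/|dx/dθ| = 1.23/0.079041 = 15.562 rad/s.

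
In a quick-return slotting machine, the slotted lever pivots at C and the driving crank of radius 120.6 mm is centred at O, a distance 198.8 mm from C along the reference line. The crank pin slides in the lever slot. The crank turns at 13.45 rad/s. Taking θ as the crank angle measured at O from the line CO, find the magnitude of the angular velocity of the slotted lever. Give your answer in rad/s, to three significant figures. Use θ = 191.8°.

ω = 13.45 rad/s
Crank pin A relative to C: A = (d + r cosθ, r sinθ); lever angle φ = atan2(r sinθ, d + r cosθ).
Differentiating tanφ: φ̇ = rω(d cosθ + r)/(d² + r² + 2dr cosθ).
d² + r² + 2dr cosθ = |CA|² = 0.00712856 m²;  d cosθ + r = -0.073999 m.
|ω_lever| = |0.1206·13.45·-0.073999| / 0.00712856 = 16.838 rad/s.

16.8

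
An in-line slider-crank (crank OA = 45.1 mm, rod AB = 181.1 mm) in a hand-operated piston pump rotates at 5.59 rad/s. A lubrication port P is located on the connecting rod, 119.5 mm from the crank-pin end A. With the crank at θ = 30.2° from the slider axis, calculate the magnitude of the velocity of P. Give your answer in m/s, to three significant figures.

ω = 5.59 rad/s.  Crank-pin speed |V_A| = rω = 0.25211 m/s, perpendicular to OA.
Rod angle: sinφ = −(r/L) sinθ ⇒ φ = -7.196°; ω_rod = −rω cosθ/√(L²−r²sin²θ) = -1.2127 rad/s.
V_P = V_A + ω_rod × AP, with AP = 0.1195 m along the rod.
Components: V_Px = −rω sinθ − a·ω_rod·sinφ = -0.14497 m/s;  V_Py = rω cosθ + a·ω_rod·cosφ = +0.074114 m/s.
|V_P| = √(V_Px² + V_Py²) = 0.16282 m/s.

0.163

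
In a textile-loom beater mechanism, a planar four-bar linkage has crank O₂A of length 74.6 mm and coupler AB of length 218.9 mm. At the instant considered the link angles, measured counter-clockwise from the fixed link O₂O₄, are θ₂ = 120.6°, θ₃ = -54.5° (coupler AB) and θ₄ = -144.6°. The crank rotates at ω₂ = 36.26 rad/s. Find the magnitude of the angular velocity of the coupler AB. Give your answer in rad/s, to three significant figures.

12.3

ω₂ = 36.26 rad/s
Differentiating the loop-closure r₂e^{iθ₂}+r₃e^{iθ₃}=r₁+r₄e^{iθ₄} gives r₂ω₂e^{iθ₂}+r₃ω₃e^{iθ₃}=r₄ω₄e^{iθ₄}.
Eliminating the other unknown: ω₃ = r₂ω₂ sin(θ₄−θ₂) / [r₃ sin(θ₃−θ₄)].
Numerator sine = +0.99649; denominator sine = +1.00000.
Result = 0.0746·36.26·(+0.99649) / (0.2189·(+1.00000)) = +12.314 rad/s; magnitude 12.314 rad/s.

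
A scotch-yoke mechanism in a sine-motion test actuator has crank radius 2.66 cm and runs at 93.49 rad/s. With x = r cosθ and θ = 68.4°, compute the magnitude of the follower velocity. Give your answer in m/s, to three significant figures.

2.31

ω = 93.49 rad/s
x = r cosθ ⇒ ẋ = −rω sinθ.
|v| = rω|sinθ| = 0.0266·93.49·|sin 68.4°| = 2.3122 m/s.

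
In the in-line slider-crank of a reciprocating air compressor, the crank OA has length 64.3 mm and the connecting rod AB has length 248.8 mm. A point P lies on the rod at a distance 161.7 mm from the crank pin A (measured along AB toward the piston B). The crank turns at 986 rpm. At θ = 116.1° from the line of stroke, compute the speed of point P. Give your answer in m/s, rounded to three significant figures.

5.60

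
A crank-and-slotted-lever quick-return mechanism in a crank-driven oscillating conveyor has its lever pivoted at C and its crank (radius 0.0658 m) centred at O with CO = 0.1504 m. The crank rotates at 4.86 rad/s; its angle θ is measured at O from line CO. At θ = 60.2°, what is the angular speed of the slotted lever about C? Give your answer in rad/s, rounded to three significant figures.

ω = 4.86 rad/s
Crank pin A relative to C: A = (d + r cosθ, r sinθ); lever angle φ = atan2(r sinθ, d + r cosθ).
Differentiating tanφ: φ̇ = rω(d cosθ + r)/(d² + r² + 2dr cosθ).
d² + r² + 2dr cosθ = |CA|² = 0.0367862 m²;  d cosθ + r = +0.14054 m.
|ω_lever| = |0.0658·4.86·+0.14054| / 0.0367862 = 1.2218 rad/s.

1.22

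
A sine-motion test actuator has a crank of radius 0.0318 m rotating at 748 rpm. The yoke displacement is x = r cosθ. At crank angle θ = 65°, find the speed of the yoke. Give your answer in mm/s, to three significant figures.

2260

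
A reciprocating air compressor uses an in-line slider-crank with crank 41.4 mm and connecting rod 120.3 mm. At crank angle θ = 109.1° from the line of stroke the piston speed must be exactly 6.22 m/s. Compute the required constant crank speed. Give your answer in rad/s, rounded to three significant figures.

180

For an in-line slider-crank, |v_piston| = rω|sinθ|·[1 + r cosθ/√(L² − r² sin²θ)].
With r = 0.0414 m, L = 0.1203 m, θ = 109.1°: the bracketed kinematic factor |dx/dθ| = 0.034462 m.
ω = v/|dx/dθ| = 6.22/0.034462 = 180.49 rad/s.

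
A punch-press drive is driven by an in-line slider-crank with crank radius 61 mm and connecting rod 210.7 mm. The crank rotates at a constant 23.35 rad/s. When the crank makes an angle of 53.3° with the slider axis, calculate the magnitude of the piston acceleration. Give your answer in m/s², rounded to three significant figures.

17.2

ω = 23.35 rad/s
x(θ) = r cosθ + √(L² − r² sin²θ); with ω constant, a = ω²·d²x/dθ².
d²x/dθ² = −r cosθ − r²(cos2θ)/√u − r⁴ sin²2θ/(4u^{3/2}),  u = L² − r² sin²θ = 0.0420025 m².
Substituting r = 0.061 m, L = 0.2107 m, θ = 53.3°: d²x/dθ² = -0.031637 m.
a = ω²·d²x/dθ² = (23.35)²·(-0.031637) = -17.249 m/s²;  |a| = 17.249 m/s².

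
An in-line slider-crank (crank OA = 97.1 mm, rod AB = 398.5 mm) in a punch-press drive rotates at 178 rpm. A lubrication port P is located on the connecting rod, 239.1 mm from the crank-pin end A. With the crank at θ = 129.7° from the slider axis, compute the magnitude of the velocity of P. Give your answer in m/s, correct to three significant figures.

ω = 18.64 rad/s.  Crank-pin speed |V_A| = rω = 1.81 m/s, perpendicular to OA.
Rod angle: sinφ = −(r/L) sinθ ⇒ φ = -10.805°; ω_rod = −rω cosθ/√(L²−r²sin²θ) = +2.9536 rad/s.
V_P = V_A + ω_rod × AP, with AP = 0.2391 m along the rod.
Components: V_Px = −rω sinθ − a·ω_rod·sinφ = -1.2602 m/s;  V_Py = rω cosθ + a·ω_rod·cosφ = -0.46246 m/s.
|V_P| = √(V_Px² + V_Py²) = 1.3424 m/s.

1.34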